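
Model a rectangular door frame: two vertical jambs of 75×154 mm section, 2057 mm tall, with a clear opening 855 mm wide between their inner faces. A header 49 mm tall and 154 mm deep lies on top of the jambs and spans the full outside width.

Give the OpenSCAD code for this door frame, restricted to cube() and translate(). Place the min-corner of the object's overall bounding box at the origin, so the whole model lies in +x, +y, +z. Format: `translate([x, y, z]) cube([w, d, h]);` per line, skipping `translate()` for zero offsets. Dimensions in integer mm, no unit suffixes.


cube([75, 154, 2057]);
translate([930, 0, 0]) cube([75, 154, 2057]);
translate([0, 0, 2057]) cube([1005, 154, 49]);


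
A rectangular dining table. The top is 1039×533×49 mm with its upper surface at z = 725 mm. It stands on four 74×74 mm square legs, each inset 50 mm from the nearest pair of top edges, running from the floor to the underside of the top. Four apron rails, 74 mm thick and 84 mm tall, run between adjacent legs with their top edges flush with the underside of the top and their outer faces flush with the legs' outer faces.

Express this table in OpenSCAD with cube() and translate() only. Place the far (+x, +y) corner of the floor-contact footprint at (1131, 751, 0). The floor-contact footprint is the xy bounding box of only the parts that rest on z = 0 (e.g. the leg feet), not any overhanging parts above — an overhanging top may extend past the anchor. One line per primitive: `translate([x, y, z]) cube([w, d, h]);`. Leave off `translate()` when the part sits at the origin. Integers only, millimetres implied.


// leg_h = 725 - 49 = 676
// apron z = 676 - 84 = 592
translate([142, 268, 676]) cube([1039, 533, 49]);
translate([192, 318, 0]) cube([74, 74, 676]);
translate([1057, 318, 0]) cube([74, 74, 676]);
translate([192, 677, 0]) cube([74, 74, 676]);
translate([1057, 677, 0]) cube([74, 74, 676]);
translate([266, 318, 592]) cube([791, 74, 84]);
translate([266, 677, 592]) cube([791, 74, 84]);
translate([192, 392, 592]) cube([74, 285, 84]);
translate([1057, 392, 592]) cube([74, 285, 84]);


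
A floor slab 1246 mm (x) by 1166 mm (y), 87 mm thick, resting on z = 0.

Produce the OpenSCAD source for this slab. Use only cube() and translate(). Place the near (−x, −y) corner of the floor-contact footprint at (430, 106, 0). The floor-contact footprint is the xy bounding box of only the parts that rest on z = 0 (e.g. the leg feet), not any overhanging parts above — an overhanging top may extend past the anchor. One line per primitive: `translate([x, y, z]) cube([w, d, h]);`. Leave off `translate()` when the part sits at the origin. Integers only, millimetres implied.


translate([430, 106, 0]) cube([1246, 1166, 87]);


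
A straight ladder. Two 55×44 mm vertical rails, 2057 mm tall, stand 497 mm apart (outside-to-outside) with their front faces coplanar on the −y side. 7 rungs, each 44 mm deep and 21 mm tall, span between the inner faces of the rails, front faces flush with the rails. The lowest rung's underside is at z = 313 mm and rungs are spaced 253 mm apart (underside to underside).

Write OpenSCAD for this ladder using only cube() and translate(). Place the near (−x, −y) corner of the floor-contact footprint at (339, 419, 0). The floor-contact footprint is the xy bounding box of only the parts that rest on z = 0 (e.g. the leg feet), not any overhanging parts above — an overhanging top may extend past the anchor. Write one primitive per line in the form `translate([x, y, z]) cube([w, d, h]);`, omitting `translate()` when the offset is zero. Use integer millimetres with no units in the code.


translate([339, 419, 0]) cube([55, 44, 2057]);
translate([781, 419, 0]) cube([55, 44, 2057]);
translate([394, 419, 313]) cube([387, 44, 21]);
translate([394, 419, 566]) cube([387, 44, 21]);
translate([394, 419, 819]) cube([387, 44, 21]);
translate([394, 419, 1072]) cube([387, 44, 21]);
translate([394, 419, 1325]) cube([387, 44, 21]);
translate([394, 419, 1578]) cube([387, 44, 21]);
translate([394, 419, 1831]) cube([387, 44, 21]);


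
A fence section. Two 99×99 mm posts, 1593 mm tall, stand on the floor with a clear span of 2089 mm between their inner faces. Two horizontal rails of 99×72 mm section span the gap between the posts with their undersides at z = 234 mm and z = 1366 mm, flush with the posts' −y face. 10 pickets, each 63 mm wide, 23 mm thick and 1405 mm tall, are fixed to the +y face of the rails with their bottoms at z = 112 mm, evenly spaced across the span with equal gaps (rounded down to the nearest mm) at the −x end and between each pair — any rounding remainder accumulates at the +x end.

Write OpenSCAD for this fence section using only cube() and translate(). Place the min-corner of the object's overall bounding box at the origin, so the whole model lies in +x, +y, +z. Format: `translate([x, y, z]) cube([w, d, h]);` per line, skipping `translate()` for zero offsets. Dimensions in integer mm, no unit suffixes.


cube([99, 99, 1593]);
translate([2188, 0, 0]) cube([99, 99, 1593]);
translate([99, 0, 234]) cube([2089, 99, 72]);
translate([99, 0, 1366]) cube([2089, 99, 72]);
translate([231, 99, 112]) cube([63, 23, 1405]);
translate([426, 99, 112]) cube([63, 23, 1405]);
translate([621, 99, 112]) cube([63, 23, 1405]);
translate([816, 99, 112]) cube([63, 23, 1405]);
translate([1011, 99, 112]) cube([63, 23, 1405]);
translate([1206, 99, 112]) cube([63, 23, 1405]);
translate([1401, 99, 112]) cube([63, 23, 1405]);
translate([1596, 99, 112]) cube([63, 23, 1405]);
translate([1791, 99, 112]) cube([63, 23, 1405]);
translate([1986, 99, 112]) cube([63, 23, 1405]);


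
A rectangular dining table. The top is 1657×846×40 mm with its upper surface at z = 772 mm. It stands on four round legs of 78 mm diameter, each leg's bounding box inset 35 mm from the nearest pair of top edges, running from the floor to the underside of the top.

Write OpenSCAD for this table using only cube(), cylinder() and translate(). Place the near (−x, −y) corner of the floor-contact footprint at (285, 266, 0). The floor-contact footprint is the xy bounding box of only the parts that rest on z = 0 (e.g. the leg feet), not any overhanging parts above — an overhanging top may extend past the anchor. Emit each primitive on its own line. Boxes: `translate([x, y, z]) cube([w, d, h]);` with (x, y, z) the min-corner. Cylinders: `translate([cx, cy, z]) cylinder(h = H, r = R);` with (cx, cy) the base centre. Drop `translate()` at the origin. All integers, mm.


translate([250, 231, 732]) cube([1657, 846, 40]);
translate([324, 305, 0]) cylinder(h = 732, r = 39);
translate([1833, 305, 0]) cylinder(h = 732, r = 39);
translate([324, 1003, 0]) cylinder(h = 732, r = 39);
translate([1833, 1003, 0]) cylinder(h = 732, r = 39);


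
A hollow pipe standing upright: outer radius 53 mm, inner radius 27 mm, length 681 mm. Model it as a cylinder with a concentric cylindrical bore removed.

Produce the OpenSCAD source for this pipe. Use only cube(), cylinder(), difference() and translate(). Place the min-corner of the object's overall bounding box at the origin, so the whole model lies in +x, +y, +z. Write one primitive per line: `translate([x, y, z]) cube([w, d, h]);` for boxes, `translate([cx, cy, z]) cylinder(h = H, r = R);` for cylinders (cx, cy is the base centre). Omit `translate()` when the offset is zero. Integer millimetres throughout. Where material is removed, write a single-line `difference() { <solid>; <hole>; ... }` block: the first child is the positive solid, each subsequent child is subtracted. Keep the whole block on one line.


difference() { translate([53, 53, 0]) cylinder(h = 681, r = 53); translate([53, 53, 0]) cylinder(h = 681, r = 27); }


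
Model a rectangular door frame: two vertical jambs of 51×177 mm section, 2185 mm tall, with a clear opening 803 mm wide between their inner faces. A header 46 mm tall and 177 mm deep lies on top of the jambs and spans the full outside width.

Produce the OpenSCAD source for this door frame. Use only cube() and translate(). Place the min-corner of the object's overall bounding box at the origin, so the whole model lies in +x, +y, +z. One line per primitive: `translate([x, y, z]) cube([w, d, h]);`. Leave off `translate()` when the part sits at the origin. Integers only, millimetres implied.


cube([51, 177, 2185]);
translate([854, 0, 0]) cube([51, 177, 2185]);
translate([0, 0, 2185]) cube([905, 177, 46]);


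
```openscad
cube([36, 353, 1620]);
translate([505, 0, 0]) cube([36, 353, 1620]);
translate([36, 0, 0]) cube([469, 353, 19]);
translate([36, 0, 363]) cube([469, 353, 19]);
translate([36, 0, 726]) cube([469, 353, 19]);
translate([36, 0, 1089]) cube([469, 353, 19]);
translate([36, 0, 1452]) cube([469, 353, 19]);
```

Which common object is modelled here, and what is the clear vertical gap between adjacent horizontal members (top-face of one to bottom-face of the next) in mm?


A bookshelf. The clear shelf gap is 344 mm.

Two tall side panels with 5 horizontal boards between them — a bookshelf. The first two shelf undersides are at z = 0 and z = 363; with shelf thickness 19, the clear gap is 363 − 0 − 19 = 344 mm.


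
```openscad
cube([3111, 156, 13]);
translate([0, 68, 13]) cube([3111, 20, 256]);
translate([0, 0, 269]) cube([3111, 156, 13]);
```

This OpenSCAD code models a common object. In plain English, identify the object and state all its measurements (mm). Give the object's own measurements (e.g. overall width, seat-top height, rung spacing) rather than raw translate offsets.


An I-beam lying along x, 3111 mm long. Overall section height 282 mm. Two flanges 156 mm wide (y) and 13 mm thick, one on the floor and one at the top; a web 20 mm thick runs between them, centred on the flange width.


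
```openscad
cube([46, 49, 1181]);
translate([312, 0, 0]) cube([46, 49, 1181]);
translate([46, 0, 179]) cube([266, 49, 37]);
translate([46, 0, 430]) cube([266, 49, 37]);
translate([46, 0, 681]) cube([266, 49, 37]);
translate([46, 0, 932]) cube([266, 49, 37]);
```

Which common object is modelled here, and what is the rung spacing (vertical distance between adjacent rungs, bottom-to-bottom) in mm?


A ladder. The rung spacing is 251 mm.

Two tall 46×49 posts with 4 short bars between them — a ladder. Adjacent rungs sit at z = 179 and z = 430, so the spacing is 430 − 179 = 251 mm.


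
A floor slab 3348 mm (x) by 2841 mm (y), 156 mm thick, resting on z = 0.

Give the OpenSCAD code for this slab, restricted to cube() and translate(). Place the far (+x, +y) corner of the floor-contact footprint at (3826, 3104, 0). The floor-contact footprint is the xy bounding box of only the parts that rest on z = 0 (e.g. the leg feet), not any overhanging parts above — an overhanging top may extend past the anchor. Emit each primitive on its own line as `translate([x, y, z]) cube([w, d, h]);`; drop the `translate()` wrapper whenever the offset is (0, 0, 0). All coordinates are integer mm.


translate([478, 263, 0]) cube([3348, 2841, 156]);


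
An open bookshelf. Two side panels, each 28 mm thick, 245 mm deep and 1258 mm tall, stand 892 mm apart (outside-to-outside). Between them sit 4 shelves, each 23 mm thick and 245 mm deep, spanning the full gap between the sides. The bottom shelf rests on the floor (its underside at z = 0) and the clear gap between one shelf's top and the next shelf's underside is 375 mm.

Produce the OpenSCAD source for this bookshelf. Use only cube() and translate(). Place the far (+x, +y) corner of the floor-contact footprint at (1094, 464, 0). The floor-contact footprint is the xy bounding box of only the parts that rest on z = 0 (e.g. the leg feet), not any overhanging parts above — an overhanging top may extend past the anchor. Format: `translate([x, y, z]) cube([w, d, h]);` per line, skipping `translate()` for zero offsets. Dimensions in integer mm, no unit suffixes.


translate([202, 219, 0]) cube([28, 245, 1258]);
translate([1066, 219, 0]) cube([28, 245, 1258]);
translate([230, 219, 0]) cube([836, 245, 23]);
translate([230, 219, 398]) cube([836, 245, 23]);
translate([230, 219, 796]) cube([836, 245, 23]);
translate([230, 219, 1194]) cube([836, 245, 23]);


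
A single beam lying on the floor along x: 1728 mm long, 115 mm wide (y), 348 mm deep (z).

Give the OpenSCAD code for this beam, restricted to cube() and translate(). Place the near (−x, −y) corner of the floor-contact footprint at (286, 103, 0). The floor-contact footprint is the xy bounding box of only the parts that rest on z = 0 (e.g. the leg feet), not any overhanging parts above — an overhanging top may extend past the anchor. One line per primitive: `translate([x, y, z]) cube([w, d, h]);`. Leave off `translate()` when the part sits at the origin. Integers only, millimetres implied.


translate([286, 103, 0]) cube([1728, 115, 348]);


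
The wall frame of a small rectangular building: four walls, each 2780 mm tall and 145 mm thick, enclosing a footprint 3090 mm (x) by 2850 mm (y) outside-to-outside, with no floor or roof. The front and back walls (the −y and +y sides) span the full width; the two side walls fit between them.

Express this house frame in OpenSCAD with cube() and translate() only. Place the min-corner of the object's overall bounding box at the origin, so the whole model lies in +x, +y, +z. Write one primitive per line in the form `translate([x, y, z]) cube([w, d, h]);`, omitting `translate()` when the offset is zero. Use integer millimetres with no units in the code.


cube([3090, 145, 2780]);
translate([0, 2705, 0]) cube([3090, 145, 2780]);
translate([0, 145, 0]) cube([145, 2560, 2780]);
translate([2945, 145, 0]) cube([145, 2560, 2780]);


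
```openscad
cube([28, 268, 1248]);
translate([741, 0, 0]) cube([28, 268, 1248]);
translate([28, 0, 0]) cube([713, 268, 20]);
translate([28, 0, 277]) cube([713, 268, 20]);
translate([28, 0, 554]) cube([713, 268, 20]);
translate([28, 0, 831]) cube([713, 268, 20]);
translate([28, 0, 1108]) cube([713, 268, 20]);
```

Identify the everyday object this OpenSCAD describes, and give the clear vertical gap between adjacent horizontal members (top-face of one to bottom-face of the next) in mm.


A bookshelf. The clear shelf gap is 257 mm.

Two tall side panels with 5 horizontal boards between them — a bookshelf. The first two shelf undersides are at z = 0 and z = 277; with shelf thickness 20, the clear gap is 277 − 0 − 20 = 257 mm.


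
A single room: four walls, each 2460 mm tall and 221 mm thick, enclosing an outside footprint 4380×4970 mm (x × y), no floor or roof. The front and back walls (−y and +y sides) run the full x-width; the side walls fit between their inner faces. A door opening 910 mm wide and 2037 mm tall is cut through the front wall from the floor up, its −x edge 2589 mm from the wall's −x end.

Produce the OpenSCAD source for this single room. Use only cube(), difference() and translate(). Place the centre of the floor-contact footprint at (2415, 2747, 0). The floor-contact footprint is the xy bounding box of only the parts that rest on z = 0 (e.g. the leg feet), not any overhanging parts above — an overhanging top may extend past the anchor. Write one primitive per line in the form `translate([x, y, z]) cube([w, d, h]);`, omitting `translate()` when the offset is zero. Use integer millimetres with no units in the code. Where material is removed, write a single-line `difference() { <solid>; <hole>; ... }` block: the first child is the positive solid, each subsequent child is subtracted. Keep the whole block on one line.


difference() { translate([225, 262, 0]) cube([4380, 221, 2460]); translate([2814, 262, 0]) cube([910, 221, 2037]); }
translate([225, 5011, 0]) cube([4380, 221, 2460]);
translate([225, 483, 0]) cube([221, 4528, 2460]);
translate([4384, 483, 0]) cube([221, 4528, 2460]);


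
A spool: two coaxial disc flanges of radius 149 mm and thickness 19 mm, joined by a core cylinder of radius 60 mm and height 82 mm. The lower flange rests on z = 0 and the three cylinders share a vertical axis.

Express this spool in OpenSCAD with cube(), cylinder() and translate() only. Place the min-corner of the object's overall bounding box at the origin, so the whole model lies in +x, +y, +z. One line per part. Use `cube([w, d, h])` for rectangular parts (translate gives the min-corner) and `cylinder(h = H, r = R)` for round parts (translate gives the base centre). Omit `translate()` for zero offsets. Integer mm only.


translate([149, 149, 0]) cylinder(h = 19, r = 149);
translate([149, 149, 19]) cylinder(h = 82, r = 60);
translate([149, 149, 101]) cylinder(h = 19, r = 149);


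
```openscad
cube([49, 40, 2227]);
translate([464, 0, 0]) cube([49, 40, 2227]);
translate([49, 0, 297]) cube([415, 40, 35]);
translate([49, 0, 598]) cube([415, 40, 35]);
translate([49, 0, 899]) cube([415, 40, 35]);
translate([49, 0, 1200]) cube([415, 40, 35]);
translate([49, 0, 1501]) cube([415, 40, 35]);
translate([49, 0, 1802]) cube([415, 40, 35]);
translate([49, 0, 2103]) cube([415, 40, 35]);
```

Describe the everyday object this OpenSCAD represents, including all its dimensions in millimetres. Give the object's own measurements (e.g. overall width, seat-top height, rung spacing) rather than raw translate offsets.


A straight ladder. Two 49×40 mm vertical rails, 2227 mm tall, stand 513 mm apart (outside-to-outside) with their front faces coplanar on the −y side. 7 rungs, each 40 mm deep and 35 mm tall, span between the inner faces of the rails, front faces flush with the rails. The lowest rung's underside is at z = 297 mm and rungs are spaced 301 mm apart (underside to underside).


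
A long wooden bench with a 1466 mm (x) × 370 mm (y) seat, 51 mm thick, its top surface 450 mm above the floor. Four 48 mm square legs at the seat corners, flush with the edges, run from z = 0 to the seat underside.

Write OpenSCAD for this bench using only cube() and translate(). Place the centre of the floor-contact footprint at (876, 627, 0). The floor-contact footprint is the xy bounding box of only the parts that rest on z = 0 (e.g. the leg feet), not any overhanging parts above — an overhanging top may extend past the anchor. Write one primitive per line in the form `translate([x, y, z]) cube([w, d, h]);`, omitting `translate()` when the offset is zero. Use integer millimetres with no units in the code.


translate([143, 442, 399]) cube([1466, 370, 51]);
translate([143, 442, 0]) cube([48, 48, 399]);
translate([143, 764, 0]) cube([48, 48, 399]);
translate([1561, 442, 0]) cube([48, 48, 399]);
translate([1561, 764, 0]) cube([48, 48, 399]);


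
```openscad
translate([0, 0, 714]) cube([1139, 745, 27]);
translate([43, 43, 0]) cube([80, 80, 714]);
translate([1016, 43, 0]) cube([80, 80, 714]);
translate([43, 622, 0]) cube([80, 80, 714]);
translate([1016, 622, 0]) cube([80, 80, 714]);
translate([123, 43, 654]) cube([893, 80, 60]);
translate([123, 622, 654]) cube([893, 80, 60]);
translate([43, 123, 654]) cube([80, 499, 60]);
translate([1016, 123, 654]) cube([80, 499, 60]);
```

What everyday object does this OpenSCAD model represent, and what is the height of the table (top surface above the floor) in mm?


A table. The table height is 741 mm.

A 1139×745×27 slab sits at z = 714 on four 80 mm square posts — a table. The top surface is at 714 + 27 = 741 mm.


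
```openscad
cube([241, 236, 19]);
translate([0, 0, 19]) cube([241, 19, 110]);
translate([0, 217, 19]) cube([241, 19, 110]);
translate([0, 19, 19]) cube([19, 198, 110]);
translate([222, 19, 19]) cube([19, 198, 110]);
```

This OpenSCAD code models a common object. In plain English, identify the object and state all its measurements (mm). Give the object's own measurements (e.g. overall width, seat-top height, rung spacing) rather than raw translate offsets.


An open-topped rectangular box: outside dimensions 241×236×129 mm, with a uniform wall and base thickness of 19 mm. The base is a full 241×236 slab on the floor; four walls sit on top of the base. The front and back walls (the −y and +y sides) span the full width; the two side walls fit between them.


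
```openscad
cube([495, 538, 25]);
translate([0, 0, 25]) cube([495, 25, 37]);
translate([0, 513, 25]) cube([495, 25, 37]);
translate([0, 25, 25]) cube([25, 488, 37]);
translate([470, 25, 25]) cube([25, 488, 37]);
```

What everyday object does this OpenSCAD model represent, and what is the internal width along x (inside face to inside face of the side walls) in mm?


An open box. The internal width is 445 mm.

A 495×538 base slab with four walls standing on it — an open box. The base is 495 mm wide and the walls are 25 mm thick, so the internal width is 495 − 2 × 25 = 445 mm.


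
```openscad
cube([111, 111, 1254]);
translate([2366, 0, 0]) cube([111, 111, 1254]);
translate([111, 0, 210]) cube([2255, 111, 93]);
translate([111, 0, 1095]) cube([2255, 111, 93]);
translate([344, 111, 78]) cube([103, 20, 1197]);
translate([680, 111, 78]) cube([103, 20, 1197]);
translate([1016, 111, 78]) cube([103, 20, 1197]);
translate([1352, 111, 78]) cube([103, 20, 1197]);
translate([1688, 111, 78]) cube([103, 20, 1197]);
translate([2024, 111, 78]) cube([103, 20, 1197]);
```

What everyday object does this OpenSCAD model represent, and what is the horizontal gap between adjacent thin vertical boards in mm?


A fence section. The picket gap is 233 mm.

Two posts, two rails, 6 pickets — a fence section. Span 2255 mm holds 6 pickets of 103 mm with 7 equal gaps: ⌊(2255 − 6·103) / 7⌋ = 233 mm.


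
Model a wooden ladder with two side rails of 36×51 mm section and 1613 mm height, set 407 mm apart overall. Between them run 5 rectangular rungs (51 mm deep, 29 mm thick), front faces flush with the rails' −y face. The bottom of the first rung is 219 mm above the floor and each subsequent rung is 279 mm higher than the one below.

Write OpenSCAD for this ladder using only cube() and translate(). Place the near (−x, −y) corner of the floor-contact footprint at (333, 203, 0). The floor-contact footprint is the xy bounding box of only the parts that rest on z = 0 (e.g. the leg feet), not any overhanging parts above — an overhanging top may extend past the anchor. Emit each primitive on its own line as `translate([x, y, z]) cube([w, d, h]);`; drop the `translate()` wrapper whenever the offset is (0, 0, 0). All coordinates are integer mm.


translate([333, 203, 0]) cube([36, 51, 1613]);
translate([704, 203, 0]) cube([36, 51, 1613]);
translate([369, 203, 219]) cube([335, 51, 29]);
translate([369, 203, 498]) cube([335, 51, 29]);
translate([369, 203, 777]) cube([335, 51, 29]);
translate([369, 203, 1056]) cube([335, 51, 29]);
translate([369, 203, 1335]) cube([335, 51, 29]);


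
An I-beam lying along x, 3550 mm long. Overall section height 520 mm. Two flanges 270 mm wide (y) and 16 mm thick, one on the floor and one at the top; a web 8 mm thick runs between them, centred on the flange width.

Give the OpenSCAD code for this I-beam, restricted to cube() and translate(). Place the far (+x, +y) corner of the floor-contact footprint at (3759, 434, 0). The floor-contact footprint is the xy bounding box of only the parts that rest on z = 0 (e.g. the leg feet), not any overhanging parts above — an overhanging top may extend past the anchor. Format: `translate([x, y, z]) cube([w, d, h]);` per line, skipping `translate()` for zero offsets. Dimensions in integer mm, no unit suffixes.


translate([209, 164, 0]) cube([3550, 270, 16]);
translate([209, 295, 16]) cube([3550, 8, 488]);
translate([209, 164, 504]) cube([3550, 270, 16]);


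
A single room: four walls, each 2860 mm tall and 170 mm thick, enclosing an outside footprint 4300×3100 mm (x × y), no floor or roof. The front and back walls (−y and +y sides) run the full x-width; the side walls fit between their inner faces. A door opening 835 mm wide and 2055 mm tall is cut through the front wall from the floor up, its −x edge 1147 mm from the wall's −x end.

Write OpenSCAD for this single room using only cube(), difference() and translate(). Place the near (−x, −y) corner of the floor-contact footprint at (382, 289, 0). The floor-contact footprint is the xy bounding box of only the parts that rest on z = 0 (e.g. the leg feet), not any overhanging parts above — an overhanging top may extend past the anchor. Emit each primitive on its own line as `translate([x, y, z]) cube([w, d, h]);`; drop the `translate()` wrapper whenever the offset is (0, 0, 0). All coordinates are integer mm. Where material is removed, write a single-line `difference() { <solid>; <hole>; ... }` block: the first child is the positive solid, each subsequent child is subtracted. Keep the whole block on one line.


difference() { translate([382, 289, 0]) cube([4300, 170, 2860]); translate([1529, 289, 0]) cube([835, 170, 2055]); }
translate([382, 3219, 0]) cube([4300, 170, 2860]);
translate([382, 459, 0]) cube([170, 2760, 2860]);
translate([4512, 459, 0]) cube([170, 2760, 2860]);


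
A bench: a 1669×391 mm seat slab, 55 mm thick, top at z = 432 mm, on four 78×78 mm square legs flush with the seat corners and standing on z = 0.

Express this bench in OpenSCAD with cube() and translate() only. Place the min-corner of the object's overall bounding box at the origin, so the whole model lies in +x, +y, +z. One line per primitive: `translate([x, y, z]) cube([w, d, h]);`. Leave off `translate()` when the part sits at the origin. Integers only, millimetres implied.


translate([0, 0, 377]) cube([1669, 391, 55]);
cube([78, 78, 377]);
translate([0, 313, 0]) cube([78, 78, 377]);
translate([1591, 0, 0]) cube([78, 78, 377]);
translate([1591, 313, 0]) cube([78, 78, 377]);


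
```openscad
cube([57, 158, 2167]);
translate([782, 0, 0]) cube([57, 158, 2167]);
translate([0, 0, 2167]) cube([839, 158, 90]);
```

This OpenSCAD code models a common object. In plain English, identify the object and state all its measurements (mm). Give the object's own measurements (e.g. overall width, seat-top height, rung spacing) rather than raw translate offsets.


A door frame. The clear opening is 725 mm wide and 2167 mm high. Two 57 mm wide jambs, 158 mm deep, stand either side of the opening from the floor to the top of the opening. A 90 mm thick head sits across the top of both jambs, spanning the full outside width of the frame.


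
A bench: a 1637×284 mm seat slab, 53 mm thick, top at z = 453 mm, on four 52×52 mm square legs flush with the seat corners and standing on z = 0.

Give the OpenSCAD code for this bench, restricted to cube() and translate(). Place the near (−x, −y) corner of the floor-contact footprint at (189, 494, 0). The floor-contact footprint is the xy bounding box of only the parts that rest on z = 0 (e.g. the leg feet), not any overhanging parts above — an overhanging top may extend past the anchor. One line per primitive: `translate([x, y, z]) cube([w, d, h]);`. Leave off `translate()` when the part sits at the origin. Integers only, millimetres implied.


translate([189, 494, 400]) cube([1637, 284, 53]);
translate([189, 494, 0]) cube([52, 52, 400]);
translate([189, 726, 0]) cube([52, 52, 400]);
translate([1774, 494, 0]) cube([52, 52, 400]);
translate([1774, 726, 0]) cube([52, 52, 400]);


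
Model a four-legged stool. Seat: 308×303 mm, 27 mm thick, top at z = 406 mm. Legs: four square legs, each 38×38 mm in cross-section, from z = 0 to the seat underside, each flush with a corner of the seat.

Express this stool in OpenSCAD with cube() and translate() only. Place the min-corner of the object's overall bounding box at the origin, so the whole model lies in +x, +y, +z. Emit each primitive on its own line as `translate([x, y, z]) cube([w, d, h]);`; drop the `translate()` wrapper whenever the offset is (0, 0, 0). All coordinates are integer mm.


translate([0, 0, 379]) cube([308, 303, 27]);
cube([38, 38, 379]);
translate([270, 0, 0]) cube([38, 38, 379]);
translate([0, 265, 0]) cube([38, 38, 379]);
translate([270, 265, 0]) cube([38, 38, 379]);


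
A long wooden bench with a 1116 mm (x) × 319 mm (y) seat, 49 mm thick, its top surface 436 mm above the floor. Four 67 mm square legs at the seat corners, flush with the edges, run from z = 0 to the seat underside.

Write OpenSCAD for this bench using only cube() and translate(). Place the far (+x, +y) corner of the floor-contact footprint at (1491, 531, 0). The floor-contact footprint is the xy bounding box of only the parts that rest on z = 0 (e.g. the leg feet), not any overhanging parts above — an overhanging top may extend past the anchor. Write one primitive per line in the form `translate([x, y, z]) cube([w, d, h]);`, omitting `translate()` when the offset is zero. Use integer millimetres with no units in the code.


// leg_h = 436 − 49 = 387
translate([375, 212, 387]) cube([1116, 319, 49]);
translate([375, 212, 0]) cube([67, 67, 387]);
translate([375, 464, 0]) cube([67, 67, 387]);
translate([1424, 212, 0]) cube([67, 67, 387]);
translate([1424, 464, 0]) cube([67, 67, 387]);


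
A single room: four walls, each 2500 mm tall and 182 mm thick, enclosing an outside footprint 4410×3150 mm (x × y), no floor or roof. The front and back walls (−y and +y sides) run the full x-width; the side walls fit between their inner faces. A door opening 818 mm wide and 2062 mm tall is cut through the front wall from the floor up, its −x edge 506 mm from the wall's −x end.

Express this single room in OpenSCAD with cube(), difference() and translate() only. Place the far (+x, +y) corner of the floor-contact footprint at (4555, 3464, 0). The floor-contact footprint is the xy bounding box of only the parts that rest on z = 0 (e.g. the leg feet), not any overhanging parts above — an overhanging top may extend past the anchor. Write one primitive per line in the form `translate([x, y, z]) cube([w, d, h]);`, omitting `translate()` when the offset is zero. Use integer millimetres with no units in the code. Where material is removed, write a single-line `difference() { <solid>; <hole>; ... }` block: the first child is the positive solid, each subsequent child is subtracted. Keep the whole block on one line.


difference() { translate([145, 314, 0]) cube([4410, 182, 2500]); translate([651, 314, 0]) cube([818, 182, 2062]); }
translate([145, 3282, 0]) cube([4410, 182, 2500]);
translate([145, 496, 0]) cube([182, 2786, 2500]);
translate([4373, 496, 0]) cube([182, 2786, 2500]);


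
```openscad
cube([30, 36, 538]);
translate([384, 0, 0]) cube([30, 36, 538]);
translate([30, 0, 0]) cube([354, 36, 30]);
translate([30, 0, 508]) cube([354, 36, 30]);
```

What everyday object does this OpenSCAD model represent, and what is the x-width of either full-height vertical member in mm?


A picture frame. The border width is 30 mm.

Four thin pieces enclosing a rectangular opening — a picture frame. The two full-height stiles are 538 mm tall; the top rail sits at z = 508 and is 30 mm tall, so the border above the opening is 538 − 508 = 30 mm, matching the stile x-width.


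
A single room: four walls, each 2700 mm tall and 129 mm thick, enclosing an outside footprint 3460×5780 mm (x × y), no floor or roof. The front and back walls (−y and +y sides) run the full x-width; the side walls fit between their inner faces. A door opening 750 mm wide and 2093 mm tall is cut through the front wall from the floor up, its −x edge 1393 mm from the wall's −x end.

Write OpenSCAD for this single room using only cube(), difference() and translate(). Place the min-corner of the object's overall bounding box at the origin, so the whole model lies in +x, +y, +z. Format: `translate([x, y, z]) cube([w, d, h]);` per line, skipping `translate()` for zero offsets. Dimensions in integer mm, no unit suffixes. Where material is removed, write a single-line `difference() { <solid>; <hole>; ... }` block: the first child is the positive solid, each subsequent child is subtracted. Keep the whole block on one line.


difference() { cube([3460, 129, 2700]); translate([1393, 0, 0]) cube([750, 129, 2093]); }
translate([0, 5651, 0]) cube([3460, 129, 2700]);
translate([0, 129, 0]) cube([129, 5522, 2700]);
translate([3331, 129, 0]) cube([129, 5522, 2700]);


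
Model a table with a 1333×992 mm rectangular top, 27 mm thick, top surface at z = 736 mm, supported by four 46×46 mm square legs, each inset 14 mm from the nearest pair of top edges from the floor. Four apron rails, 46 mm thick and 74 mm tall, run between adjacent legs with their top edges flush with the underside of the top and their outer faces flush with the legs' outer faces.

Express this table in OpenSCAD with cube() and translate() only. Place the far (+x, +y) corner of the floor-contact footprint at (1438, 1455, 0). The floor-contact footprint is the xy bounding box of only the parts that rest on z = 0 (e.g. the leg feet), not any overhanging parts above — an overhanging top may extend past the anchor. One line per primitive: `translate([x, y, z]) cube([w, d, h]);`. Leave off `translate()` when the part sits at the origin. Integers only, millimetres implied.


translate([119, 477, 709]) cube([1333, 992, 27]);
translate([133, 491, 0]) cube([46, 46, 709]);
translate([1392, 491, 0]) cube([46, 46, 709]);
translate([133, 1409, 0]) cube([46, 46, 709]);
translate([1392, 1409, 0]) cube([46, 46, 709]);
translate([179, 491, 635]) cube([1213, 46, 74]);
translate([179, 1409, 635]) cube([1213, 46, 74]);
translate([133, 537, 635]) cube([46, 872, 74]);
translate([1392, 537, 635]) cube([46, 872, 74]);


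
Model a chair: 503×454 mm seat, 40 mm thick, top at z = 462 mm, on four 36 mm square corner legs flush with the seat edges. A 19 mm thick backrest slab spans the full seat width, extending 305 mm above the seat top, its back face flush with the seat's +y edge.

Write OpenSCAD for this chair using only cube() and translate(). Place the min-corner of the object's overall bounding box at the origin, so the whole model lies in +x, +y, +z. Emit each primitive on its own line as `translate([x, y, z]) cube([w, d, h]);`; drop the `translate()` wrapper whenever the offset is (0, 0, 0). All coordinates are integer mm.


// leg_h = 462 - 40 = 422
translate([0, 0, 422]) cube([503, 454, 40]);
cube([36, 36, 422]);
translate([467, 0, 0]) cube([36, 36, 422]);
translate([0, 418, 0]) cube([36, 36, 422]);
translate([467, 418, 0]) cube([36, 36, 422]);
translate([0, 435, 462]) cube([503, 19, 305]);


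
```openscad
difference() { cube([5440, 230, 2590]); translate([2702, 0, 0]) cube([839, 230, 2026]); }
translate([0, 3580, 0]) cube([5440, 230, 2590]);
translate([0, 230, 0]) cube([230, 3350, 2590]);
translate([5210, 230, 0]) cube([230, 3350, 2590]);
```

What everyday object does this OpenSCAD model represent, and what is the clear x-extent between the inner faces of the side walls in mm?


A single room. The interior width is 4980 mm.

Four walls enclosing a rectangle with a door in the front wall — a room. Outside width 5440 minus two 230 mm walls gives 4980 mm.


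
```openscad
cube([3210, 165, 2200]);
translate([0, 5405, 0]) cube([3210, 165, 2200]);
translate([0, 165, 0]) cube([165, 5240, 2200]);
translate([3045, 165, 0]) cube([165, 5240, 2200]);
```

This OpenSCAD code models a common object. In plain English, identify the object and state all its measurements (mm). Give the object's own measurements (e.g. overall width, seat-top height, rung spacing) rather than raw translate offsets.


The wall frame of a small rectangular building: four walls, each 2200 mm tall and 165 mm thick, enclosing a footprint 3210 mm (x) by 5570 mm (y) outside-to-outside, with no floor or roof. The front and back walls (the −y and +y sides) span the full width; the two side walls fit between them.


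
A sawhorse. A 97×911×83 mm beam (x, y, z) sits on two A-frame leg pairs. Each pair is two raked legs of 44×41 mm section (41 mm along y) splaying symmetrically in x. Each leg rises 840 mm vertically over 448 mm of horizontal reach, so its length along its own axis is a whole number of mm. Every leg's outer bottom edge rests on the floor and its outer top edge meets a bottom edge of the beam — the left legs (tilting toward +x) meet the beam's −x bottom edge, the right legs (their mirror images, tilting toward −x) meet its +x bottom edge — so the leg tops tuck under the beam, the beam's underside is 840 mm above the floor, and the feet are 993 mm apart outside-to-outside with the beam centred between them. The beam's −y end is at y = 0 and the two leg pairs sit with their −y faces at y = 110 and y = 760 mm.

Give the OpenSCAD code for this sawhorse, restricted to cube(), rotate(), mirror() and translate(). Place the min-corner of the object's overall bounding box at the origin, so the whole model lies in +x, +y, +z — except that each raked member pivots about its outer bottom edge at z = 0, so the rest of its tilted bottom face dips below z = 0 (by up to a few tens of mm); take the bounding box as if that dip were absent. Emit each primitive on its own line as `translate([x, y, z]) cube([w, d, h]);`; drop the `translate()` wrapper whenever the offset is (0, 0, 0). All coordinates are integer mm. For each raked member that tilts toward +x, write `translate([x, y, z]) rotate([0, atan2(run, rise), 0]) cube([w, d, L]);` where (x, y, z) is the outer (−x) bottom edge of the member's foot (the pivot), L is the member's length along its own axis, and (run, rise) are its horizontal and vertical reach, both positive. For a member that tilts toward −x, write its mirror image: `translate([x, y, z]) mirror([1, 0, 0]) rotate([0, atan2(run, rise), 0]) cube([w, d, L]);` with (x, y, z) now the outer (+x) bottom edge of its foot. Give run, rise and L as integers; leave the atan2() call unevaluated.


translate([448, 0, 840]) cube([97, 911, 83]);
translate([0, 110, 0]) rotate([0, atan2(448, 840), 0]) cube([44, 41, 952]);
translate([993, 110, 0]) mirror([1, 0, 0]) rotate([0, atan2(448, 840), 0]) cube([44, 41, 952]);
translate([0, 760, 0]) rotate([0, atan2(448, 840), 0]) cube([44, 41, 952]);
translate([993, 760, 0]) mirror([1, 0, 0]) rotate([0, atan2(448, 840), 0]) cube([44, 41, 952]);


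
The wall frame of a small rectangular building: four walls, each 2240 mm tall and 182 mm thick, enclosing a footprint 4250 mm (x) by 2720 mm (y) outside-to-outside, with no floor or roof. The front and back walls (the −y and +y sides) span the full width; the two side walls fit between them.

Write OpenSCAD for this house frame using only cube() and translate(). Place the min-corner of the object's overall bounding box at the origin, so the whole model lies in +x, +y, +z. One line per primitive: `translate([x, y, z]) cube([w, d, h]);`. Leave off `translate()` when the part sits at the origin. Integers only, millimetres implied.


cube([4250, 182, 2240]);
translate([0, 2538, 0]) cube([4250, 182, 2240]);
translate([0, 182, 0]) cube([182, 2356, 2240]);
translate([4068, 182, 0]) cube([182, 2356, 2240]);


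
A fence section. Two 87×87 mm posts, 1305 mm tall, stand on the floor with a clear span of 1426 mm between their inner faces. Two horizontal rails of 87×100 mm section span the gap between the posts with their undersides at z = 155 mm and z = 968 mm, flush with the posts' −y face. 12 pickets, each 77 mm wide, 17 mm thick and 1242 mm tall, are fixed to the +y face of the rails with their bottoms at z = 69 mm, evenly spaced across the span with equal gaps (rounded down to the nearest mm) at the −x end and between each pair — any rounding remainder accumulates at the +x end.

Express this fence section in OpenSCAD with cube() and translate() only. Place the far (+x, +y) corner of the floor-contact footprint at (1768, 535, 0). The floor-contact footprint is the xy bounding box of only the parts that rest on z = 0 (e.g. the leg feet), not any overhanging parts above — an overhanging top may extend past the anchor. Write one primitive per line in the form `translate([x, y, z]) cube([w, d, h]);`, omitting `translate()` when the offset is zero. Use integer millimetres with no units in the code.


translate([168, 448, 0]) cube([87, 87, 1305]);
translate([1681, 448, 0]) cube([87, 87, 1305]);
translate([255, 448, 155]) cube([1426, 87, 100]);
translate([255, 448, 968]) cube([1426, 87, 100]);
translate([293, 535, 69]) cube([77, 17, 1242]);
translate([408, 535, 69]) cube([77, 17, 1242]);
translate([523, 535, 69]) cube([77, 17, 1242]);
translate([638, 535, 69]) cube([77, 17, 1242]);
translate([753, 535, 69]) cube([77, 17, 1242]);
translate([868, 535, 69]) cube([77, 17, 1242]);
translate([983, 535, 69]) cube([77, 17, 1242]);
translate([1098, 535, 69]) cube([77, 17, 1242]);
translate([1213, 535, 69]) cube([77, 17, 1242]);
translate([1328, 535, 69]) cube([77, 17, 1242]);
translate([1443, 535, 69]) cube([77, 17, 1242]);
translate([1558, 535, 69]) cube([77, 17, 1242]);
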